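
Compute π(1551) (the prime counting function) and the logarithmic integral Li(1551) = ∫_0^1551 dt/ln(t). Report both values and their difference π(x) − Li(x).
π(1551) = 244;  Li(1551) ≈ 254.77;  π(x) − Li(x) ≈ -10.77.

Direct count of primes ≤ 1551 gives π(1551) = 244. Numerical evaluation of the logarithmic integral gives Li(1551) ≈ 254.77. The difference π(x) − Li(x) ≈ -10.77 is typically negative for small/moderate x (Li(x) overestimates), though Littlewood's theorem shows this sign changes infinitely often.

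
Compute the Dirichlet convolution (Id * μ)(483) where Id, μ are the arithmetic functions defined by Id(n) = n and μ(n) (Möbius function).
(Id * μ)(483) = 264

Divisors of 483: [1, 3, 7, 21, 23, 69, 161, 483]. For each d | 483:
  d = 1: Id(1) · μ(483/1) = 1 · -1 = -1
  d = 3: Id(3) · μ(483/3) = 3 · 1 = 3
  d = 7: Id(7) · μ(483/7) = 7 · 1 = 7
  d = 21: Id(21) · μ(483/21) = 21 · -1 = -21
  d = 23: Id(23) · μ(483/23) = 23 · 1 = 23
  d = 69: Id(69) · μ(483/69) = 69 · -1 = -69
  d = 161: Id(161) · μ(483/161) = 161 · -1 = -161
  d = 483: Id(483) · μ(483/483) = 483 · 1 = 483
Summing: (Id * μ)(483) = -1 + 3 + 7 + -21 + 23 + -69 + -161 + 483 = 264.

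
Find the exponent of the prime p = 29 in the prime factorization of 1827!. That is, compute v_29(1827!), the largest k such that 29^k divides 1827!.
v_29(1827!) = 65

Legendre's formula: v_p(n!) = Σ_{k ≥ 1} ⌊n / p^k⌋. For p = 29, n = 1827, the terms are:
  ⌊1827/29^1⌋ = ⌊1827/29⌋ = 63
  ⌊1827/29^2⌋ = ⌊1827/841⌋ = 2
(the next term ⌊1827/29^3⌋ = 0, terminating the sum). Summing: v_29(1827!) = 63 + 2 = 65.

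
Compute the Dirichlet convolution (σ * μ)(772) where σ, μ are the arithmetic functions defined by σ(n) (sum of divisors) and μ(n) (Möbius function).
(σ * μ)(772) = 772

Divisors of 772: [1, 2, 4, 193, 386, 772]. For each d | 772:
  d = 1: σ(1) · μ(772/1) = 1 · 0 = 0
  d = 2: σ(2) · μ(772/2) = 3 · 1 = 3
  d = 4: σ(4) · μ(772/4) = 7 · -1 = -7
  d = 193: σ(193) · μ(772/193) = 194 · 0 = 0
  d = 386: σ(386) · μ(772/386) = 582 · -1 = -582
  d = 772: σ(772) · μ(772/772) = 1358 · 1 = 1358
Summing: (σ * μ)(772) = 0 + 3 + -7 + 0 + -582 + 1358 = 772.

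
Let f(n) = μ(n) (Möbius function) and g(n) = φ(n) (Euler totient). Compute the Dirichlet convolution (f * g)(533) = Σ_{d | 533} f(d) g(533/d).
(μ * φ)(533) = 429

Divisors of 533: [1, 13, 41, 533]. For each d | 533:
  d = 1: μ(1) · φ(533/1) = 1 · 480 = 480
  d = 13: μ(13) · φ(533/13) = -1 · 40 = -40
  d = 41: μ(41) · φ(533/41) = -1 · 12 = -12
  d = 533: μ(533) · φ(533/533) = 1 · 1 = 1
Summing: (μ * φ)(533) = 480 + -40 + -12 + 1 = 429.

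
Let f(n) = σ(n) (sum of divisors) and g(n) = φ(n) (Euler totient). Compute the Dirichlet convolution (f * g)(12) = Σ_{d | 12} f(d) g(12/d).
(σ * φ)(12) = 72

Divisors of 12: [1, 2, 3, 4, 6, 12]. For each d | 12:
  d = 1: σ(1) · φ(12/1) = 1 · 4 = 4
  d = 2: σ(2) · φ(12/2) = 3 · 2 = 6
  d = 3: σ(3) · φ(12/3) = 4 · 2 = 8
  d = 4: σ(4) · φ(12/4) = 7 · 2 = 14
  d = 6: σ(6) · φ(12/6) = 12 · 1 = 12
  d = 12: σ(12) · φ(12/12) = 28 · 1 = 28
Summing: (σ * φ)(12) = 4 + 6 + 8 + 14 + 12 + 28 = 72.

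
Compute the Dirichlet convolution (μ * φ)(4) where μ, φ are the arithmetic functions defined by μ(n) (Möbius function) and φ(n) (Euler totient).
(μ * φ)(4) = 1

Divisors of 4: [1, 2, 4]. For each d | 4:
  d = 1: μ(1) · φ(4/1) = 1 · 2 = 2
  d = 2: μ(2) · φ(4/2) = -1 · 1 = -1
  d = 4: μ(4) · φ(4/4) = 0 · 1 = 0
Summing: (μ * φ)(4) = 2 + -1 + 0 = 1.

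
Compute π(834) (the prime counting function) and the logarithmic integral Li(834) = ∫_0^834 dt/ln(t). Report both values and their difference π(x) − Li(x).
π(834) = 145;  Li(834) ≈ 153.27;  π(x) − Li(x) ≈ -8.27.

Direct count of primes ≤ 834 gives π(834) = 145. Numerical evaluation of the logarithmic integral gives Li(834) ≈ 153.27. The difference π(x) − Li(x) ≈ -8.27 is typically negative for small/moderate x (Li(x) overestimates), though Littlewood's theorem shows this sign changes infinitely often.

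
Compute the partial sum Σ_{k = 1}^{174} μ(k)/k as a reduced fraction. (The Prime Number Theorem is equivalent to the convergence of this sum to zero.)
Σ μ(k)/k = -291895861671370214401988773976597804369856804354890517841750669749/27764983964554203230141949225149376041830084932479143674493613998285

Values of μ(k) for 1 ≤ k ≤ 174: μ(1) = 1, μ(2) = -1, μ(3) = -1, μ(5) = -1, μ(6) = 1, μ(7) = -1, μ(10) = 1, μ(11) = -1, μ(13) = -1, μ(14) = 1, μ(15) = 1, μ(17) = -1, μ(19) = -1, μ(21) = 1, μ(22) = 1, μ(23) = -1, μ(26) = 1, μ(29) = -1, μ(30) = -1, μ(31) = -1, μ(33) = 1, μ(34) = 1, μ(35) = 1, μ(37) = -1, μ(38) = 1, μ(39) = 1, μ(41) = -1, μ(42) = -1, μ(43) = -1, μ(46) = 1, μ(47) = -1, μ(51) = 1, μ(53) = -1, μ(55) = 1, μ(57) = 1, μ(58) = 1, μ(59) = -1, μ(61) = -1, μ(62) = 1, μ(65) = 1, μ(66) = -1, μ(67) = -1, μ(69) = 1, μ(70) = -1, μ(71) = -1, μ(73) = -1, μ(74) = 1, μ(77) = 1, μ(78) = -1, μ(79) = -1, μ(82) = 1, μ(83) = -1, μ(85) = 1, μ(86) = 1, μ(87) = 1, μ(89) = -1, μ(91) = 1, μ(93) = 1, μ(94) = 1, μ(95) = 1, μ(97) = -1, μ(101) = -1, μ(102) = -1, μ(103) = -1, μ(105) = -1, μ(106) = 1, μ(107) = -1, μ(109) = -1, μ(110) = -1, μ(111) = 1, μ(113) = -1, μ(114) = -1, μ(115) = 1, μ(118) = 1, μ(119) = 1, μ(122) = 1, μ(123) = 1, μ(127) = -1, μ(129) = 1, μ(130) = -1, μ(131) = -1, μ(133) = 1, μ(134) = 1, μ(137) = -1, μ(138) = -1, μ(139) = -1, μ(141) = 1, μ(142) = 1, μ(143) = 1, μ(145) = 1, μ(146) = 1, μ(149) = -1, μ(151) = -1, μ(154) = -1, μ(155) = 1, μ(157) = -1, μ(158) = 1, μ(159) = 1, μ(161) = 1, μ(163) = -1, μ(165) = -1, μ(166) = 1, μ(167) = -1, μ(170) = -1, μ(173) = -1, μ(174) = -1, with μ = 0 on non-squarefree integers. Summing μ(k)/k for k where μ(k) ≠ 0 gives -291895861671370214401988773976597804369856804354890517841750669749/27764983964554203230141949225149376041830084932479143674493613998285 ≈ -0.0105. (PNT ⟺ this sum → 0 as n → ∞.)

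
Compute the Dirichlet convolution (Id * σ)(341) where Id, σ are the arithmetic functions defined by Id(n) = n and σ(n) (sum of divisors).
(Id * σ)(341) = 1449

Divisors of 341: [1, 11, 31, 341]. For each d | 341:
  d = 1: Id(1) · σ(341/1) = 1 · 384 = 384
  d = 11: Id(11) · σ(341/11) = 11 · 32 = 352
  d = 31: Id(31) · σ(341/31) = 31 · 12 = 372
  d = 341: Id(341) · σ(341/341) = 341 · 1 = 341
Summing: (Id * σ)(341) = 384 + 352 + 372 + 341 = 1449.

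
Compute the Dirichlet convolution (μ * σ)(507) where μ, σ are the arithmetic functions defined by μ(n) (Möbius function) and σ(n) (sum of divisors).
(μ * σ)(507) = 507

Divisors of 507: [1, 3, 13, 39, 169, 507]. For each d | 507:
  d = 1: μ(1) · σ(507/1) = 1 · 732 = 732
  d = 3: μ(3) · σ(507/3) = -1 · 183 = -183
  d = 13: μ(13) · σ(507/13) = -1 · 56 = -56
  d = 39: μ(39) · σ(507/39) = 1 · 14 = 14
  d = 169: μ(169) · σ(507/169) = 0 · 4 = 0
  d = 507: μ(507) · σ(507/507) = 0 · 1 = 0
Summing: (μ * σ)(507) = 732 + -183 + -56 + 14 + 0 + 0 = 507.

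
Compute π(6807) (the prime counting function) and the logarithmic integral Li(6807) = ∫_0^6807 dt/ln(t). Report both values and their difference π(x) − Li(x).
π(6807) = 876;  Li(6807) ≈ 892.50;  π(x) − Li(x) ≈ -16.50.

Direct count of primes ≤ 6807 gives π(6807) = 876. Numerical evaluation of the logarithmic integral gives Li(6807) ≈ 892.50. The difference π(x) − Li(x) ≈ -16.50 is typically negative for small/moderate x (Li(x) overestimates), though Littlewood's theorem shows this sign changes infinitely often.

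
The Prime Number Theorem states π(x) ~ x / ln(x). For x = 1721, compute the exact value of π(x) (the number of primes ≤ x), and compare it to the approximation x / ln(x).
π(1721) = 268;  x/ln(x) ≈ 230.99;  relative error ≈ 13.81%.

Directly count primes up to 1721: π(1721) = 268. The PNT approximation gives 1721/ln(1721) ≈ 1721/7.45066 ≈ 230.99. Relative error (π(x) − x/ln(x)) / π(x) ≈ 13.81%; the approximation is known to undercount slightly (Li(x) is a better estimate).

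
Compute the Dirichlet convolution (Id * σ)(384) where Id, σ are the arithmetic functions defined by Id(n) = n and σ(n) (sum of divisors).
(Id * σ)(384) = 12551

Divisors of 384: [1, 2, 3, 4, 6, 8, 12, 16, 24, 32, 48, 64, 96, 128, 192, 384]. For each d | 384:
  d = 1: Id(1) · σ(384/1) = 1 · 1020 = 1020
  d = 2: Id(2) · σ(384/2) = 2 · 508 = 1016
  d = 3: Id(3) · σ(384/3) = 3 · 255 = 765
  d = 4: Id(4) · σ(384/4) = 4 · 252 = 1008
  d = 6: Id(6) · σ(384/6) = 6 · 127 = 762
  d = 8: Id(8) · σ(384/8) = 8 · 124 = 992
  d = 12: Id(12) · σ(384/12) = 12 · 63 = 756
  d = 16: Id(16) · σ(384/16) = 16 · 60 = 960
  d = 24: Id(24) · σ(384/24) = 24 · 31 = 744
  d = 32: Id(32) · σ(384/32) = 32 · 28 = 896
  d = 48: Id(48) · σ(384/48) = 48 · 15 = 720
  d = 64: Id(64) · σ(384/64) = 64 · 12 = 768
  d = 96: Id(96) · σ(384/96) = 96 · 7 = 672
  d = 128: Id(128) · σ(384/128) = 128 · 4 = 512
  d = 192: Id(192) · σ(384/192) = 192 · 3 = 576
  d = 384: Id(384) · σ(384/384) = 384 · 1 = 384
Summing: (Id * σ)(384) = 1020 + 1016 + 765 + 1008 + 762 + 992 + 756 + 960 + 744 + 896 + 720 + 768 + 672 + 512 + 576 + 384 = 12551.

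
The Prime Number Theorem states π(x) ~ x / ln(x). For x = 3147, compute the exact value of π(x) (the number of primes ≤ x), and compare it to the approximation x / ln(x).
π(3147) = 446;  x/ln(x) ≈ 390.73;  relative error ≈ 12.39%.

Directly count primes up to 3147: π(3147) = 446. The PNT approximation gives 3147/ln(3147) ≈ 3147/8.05420 ≈ 390.73. Relative error (π(x) − x/ln(x)) / π(x) ≈ 12.39%; the approximation is known to undercount slightly (Li(x) is a better estimate).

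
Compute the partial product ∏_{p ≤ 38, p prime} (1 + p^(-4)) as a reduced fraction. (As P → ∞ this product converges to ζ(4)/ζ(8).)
∏ = 706902957735712331680943125904125462935190109312/655798773317600826641830943030775489929079680625

The primes p ≤ 38 are [2, 3, 5, 7, 11, 13, 17, 19, 23, 29, 31, 37]. For each, (1 + 1/p^4) = (p^4 + 1)/p^4. Multiplying these fractions over p ∈ [2, 3, 5, 7, 11, 13, 17, 19, 23, 29, 31, 37] gives 706902957735712331680943125904125462935190109312/655798773317600826641830943030775489929079680625. (In the limit P → ∞ this tends to ζ(4)/ζ(8).)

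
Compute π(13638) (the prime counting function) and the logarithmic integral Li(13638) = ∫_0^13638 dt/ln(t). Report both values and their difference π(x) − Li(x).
π(13638) = 1612;  Li(13638) ≈ 1634.29;  π(x) − Li(x) ≈ -22.29.

Direct count of primes ≤ 13638 gives π(13638) = 1612. Numerical evaluation of the logarithmic integral gives Li(13638) ≈ 1634.29. The difference π(x) − Li(x) ≈ -22.29 is typically negative for small/moderate x (Li(x) overestimates), though Littlewood's theorem shows this sign changes infinitely often.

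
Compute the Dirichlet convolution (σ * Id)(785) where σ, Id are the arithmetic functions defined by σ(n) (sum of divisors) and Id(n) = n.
(σ * Id)(785) = 3465

Divisors of 785: [1, 5, 157, 785]. For each d | 785:
  d = 1: σ(1) · Id(785/1) = 1 · 785 = 785
  d = 5: σ(5) · Id(785/5) = 6 · 157 = 942
  d = 157: σ(157) · Id(785/157) = 158 · 5 = 790
  d = 785: σ(785) · Id(785/785) = 948 · 1 = 948
Summing: (σ * Id)(785) = 785 + 942 + 790 + 948 = 3465.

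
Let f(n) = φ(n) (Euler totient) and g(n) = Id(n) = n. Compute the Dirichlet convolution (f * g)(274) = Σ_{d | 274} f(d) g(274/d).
(φ * Id)(274) = 819

Divisors of 274: [1, 2, 137, 274]. For each d | 274:
  d = 1: φ(1) · Id(274/1) = 1 · 274 = 274
  d = 2: φ(2) · Id(274/2) = 1 · 137 = 137
  d = 137: φ(137) · Id(274/137) = 136 · 2 = 272
  d = 274: φ(274) · Id(274/274) = 136 · 1 = 136
Summing: (φ * Id)(274) = 274 + 137 + 272 + 136 = 819.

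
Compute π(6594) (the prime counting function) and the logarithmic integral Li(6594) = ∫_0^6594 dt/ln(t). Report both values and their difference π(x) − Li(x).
π(6594) = 852;  Li(6594) ≈ 868.32;  π(x) − Li(x) ≈ -16.32.

Direct count of primes ≤ 6594 gives π(6594) = 852. Numerical evaluation of the logarithmic integral gives Li(6594) ≈ 868.32. The difference π(x) − Li(x) ≈ -16.32 is typically negative for small/moderate x (Li(x) overestimates), though Littlewood's theorem shows this sign changes infinitely often.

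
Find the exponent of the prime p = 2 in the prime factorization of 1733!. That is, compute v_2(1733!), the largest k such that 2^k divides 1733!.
v_2(1733!) = 1727

Legendre's formula: v_p(n!) = Σ_{k ≥ 1} ⌊n / p^k⌋. For p = 2, n = 1733, the terms are:
  ⌊1733/2^1⌋ = ⌊1733/2⌋ = 866
  ⌊1733/2^2⌋ = ⌊1733/4⌋ = 433
  ⌊1733/2^3⌋ = ⌊1733/8⌋ = 216
  ⌊1733/2^4⌋ = ⌊1733/16⌋ = 108
  ⌊1733/2^5⌋ = ⌊1733/32⌋ = 54
  ⌊1733/2^6⌋ = ⌊1733/64⌋ = 27
  ⌊1733/2^7⌋ = ⌊1733/128⌋ = 13
  ⌊1733/2^8⌋ = ⌊1733/256⌋ = 6
  ⌊1733/2^9⌋ = ⌊1733/512⌋ = 3
  ⌊1733/2^10⌋ = ⌊1733/1024⌋ = 1
(the next term ⌊1733/2^11⌋ = 0, terminating the sum). Summing: v_2(1733!) = 866 + 433 + 216 + 108 + 54 + 27 + 13 + 6 + 3 + 1 = 1727.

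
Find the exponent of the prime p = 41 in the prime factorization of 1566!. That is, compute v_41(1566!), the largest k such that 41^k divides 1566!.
v_41(1566!) = 38

Legendre's formula: v_p(n!) = Σ_{k ≥ 1} ⌊n / p^k⌋. For p = 41, n = 1566, the terms are:
  ⌊1566/41^1⌋ = ⌊1566/41⌋ = 38
(the next term ⌊1566/41^2⌋ = 0, terminating the sum). Summing: v_41(1566!) = 38 = 38.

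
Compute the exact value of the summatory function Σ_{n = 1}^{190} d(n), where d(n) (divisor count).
Σ_{n ≤ 190} d(n) = 1031

Compute d(n) for each 1 ≤ n ≤ 190: d(1) = 1, d(2) = 2, d(3) = 2, d(4) = 3, d(5) = 2, d(6) = 4, d(7) = 2, d(8) = 4, d(9) = 3, d(10) = 4, d(11) = 2, d(12) = 6, d(13) = 2, d(14) = 4, d(15) = 4, d(16) = 5, d(17) = 2, d(18) = 6, d(19) = 2, d(20) = 6, d(21) = 4, d(22) = 4, d(23) = 2, d(24) = 8, d(25) = 3, d(26) = 4, d(27) = 4, d(28) = 6, d(29) = 2, d(30) = 8, d(31) = 2, d(32) = 6, d(33) = 4, d(34) = 4, d(35) = 4, d(36) = 9, d(37) = 2, d(38) = 4, d(39) = 4, d(40) = 8, d(41) = 2, d(42) = 8, d(43) = 2, d(44) = 6, d(45) = 6, d(46) = 4, d(47) = 2, d(48) = 10, d(49) = 3, d(50) = 6, d(51) = 4, d(52) = 6, d(53) = 2, d(54) = 8, d(55) = 4, d(56) = 8, d(57) = 4, d(58) = 4, d(59) = 2, d(60) = 12, d(61) = 2, d(62) = 4, d(63) = 6, d(64) = 7, d(65) = 4, d(66) = 8, d(67) = 2, d(68) = 6, d(69) = 4, d(70) = 8, d(71) = 2, d(72) = 12, d(73) = 2, d(74) = 4, d(75) = 6, d(76) = 6, d(77) = 4, d(78) = 8, d(79) = 2, d(80) = 10, d(81) = 5, d(82) = 4, d(83) = 2, d(84) = 12, d(85) = 4, d(86) = 4, d(87) = 4, d(88) = 8, d(89) = 2, d(90) = 12, d(91) = 4, d(92) = 6, d(93) = 4, d(94) = 4, d(95) = 4, d(96) = 12, d(97) = 2, d(98) = 6, d(99) = 6, d(100) = 9, d(101) = 2, d(102) = 8, d(103) = 2, d(104) = 8, d(105) = 8, d(106) = 4, d(107) = 2, d(108) = 12, d(109) = 2, d(110) = 8, d(111) = 4, d(112) = 10, d(113) = 2, d(114) = 8, d(115) = 4, d(116) = 6, d(117) = 6, d(118) = 4, d(119) = 4, d(120) = 16, d(121) = 3, d(122) = 4, d(123) = 4, d(124) = 6, d(125) = 4, d(126) = 12, d(127) = 2, d(128) = 8, d(129) = 4, d(130) = 8, d(131) = 2, d(132) = 12, d(133) = 4, d(134) = 4, d(135) = 8, d(136) = 8, d(137) = 2, d(138) = 8, d(139) = 2, d(140) = 12, d(141) = 4, d(142) = 4, d(143) = 4, d(144) = 15, d(145) = 4, d(146) = 4, d(147) = 6, d(148) = 6, d(149) = 2, d(150) = 12, d(151) = 2, d(152) = 8, d(153) = 6, d(154) = 8, d(155) = 4, d(156) = 12, d(157) = 2, d(158) = 4, d(159) = 4, d(160) = 12, d(161) = 4, d(162) = 10, d(163) = 2, d(164) = 6, d(165) = 8, d(166) = 4, d(167) = 2, d(168) = 16, d(169) = 3, d(170) = 8, d(171) = 6, d(172) = 6, d(173) = 2, d(174) = 8, d(175) = 6, d(176) = 10, d(177) = 4, d(178) = 4, d(179) = 2, d(180) = 18, d(181) = 2, d(182) = 8, d(183) = 4, d(184) = 8, d(185) = 4, d(186) = 8, d(187) = 4, d(188) = 6, d(189) = 8, d(190) = 8. Summing all 190 values: 1031. (Dirichlet's divisor formula: Σ_{n ≤ x} d(n) = x ln(x) + (2γ − 1) x + O(√x). For x = 190, the asymptotic estimate is ≈ 1026.28.)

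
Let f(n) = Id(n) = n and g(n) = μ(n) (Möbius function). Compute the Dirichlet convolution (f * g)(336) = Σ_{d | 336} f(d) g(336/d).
(Id * μ)(336) = 96

Divisors of 336: [1, 2, 3, 4, 6, 7, 8, 12, 14, 16, 21, 24, 28, 42, 48, 56, 84, 112, 168, 336]. For each d | 336:
  d = 1: Id(1) · μ(336/1) = 1 · 0 = 0
  d = 2: Id(2) · μ(336/2) = 2 · 0 = 0
  d = 3: Id(3) · μ(336/3) = 3 · 0 = 0
  d = 4: Id(4) · μ(336/4) = 4 · 0 = 0
  d = 6: Id(6) · μ(336/6) = 6 · 0 = 0
  d = 7: Id(7) · μ(336/7) = 7 · 0 = 0
  d = 8: Id(8) · μ(336/8) = 8 · -1 = -8
  d = 12: Id(12) · μ(336/12) = 12 · 0 = 0
  d = 14: Id(14) · μ(336/14) = 14 · 0 = 0
  d = 16: Id(16) · μ(336/16) = 16 · 1 = 16
  d = 21: Id(21) · μ(336/21) = 21 · 0 = 0
  d = 24: Id(24) · μ(336/24) = 24 · 1 = 24
  d = 28: Id(28) · μ(336/28) = 28 · 0 = 0
  d = 42: Id(42) · μ(336/42) = 42 · 0 = 0
  d = 48: Id(48) · μ(336/48) = 48 · -1 = -48
  d = 56: Id(56) · μ(336/56) = 56 · 1 = 56
  d = 84: Id(84) · μ(336/84) = 84 · 0 = 0
  d = 112: Id(112) · μ(336/112) = 112 · -1 = -112
  d = 168: Id(168) · μ(336/168) = 168 · -1 = -168
  d = 336: Id(336) · μ(336/336) = 336 · 1 = 336
Summing: (Id * μ)(336) = 0 + 0 + 0 + 0 + 0 + 0 + -8 + 0 + 0 + 16 + 0 + 24 + 0 + 0 + -48 + 56 + 0 + -112 + -168 + 336 = 96.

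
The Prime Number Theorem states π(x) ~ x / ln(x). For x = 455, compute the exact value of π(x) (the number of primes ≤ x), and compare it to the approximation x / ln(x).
π(455) = 87;  x/ln(x) ≈ 74.34;  relative error ≈ 14.55%.

Directly count primes up to 455: π(455) = 87. The PNT approximation gives 455/ln(455) ≈ 455/6.12030 ≈ 74.34. Relative error (π(x) − x/ln(x)) / π(x) ≈ 14.55%; the approximation is known to undercount slightly (Li(x) is a better estimate).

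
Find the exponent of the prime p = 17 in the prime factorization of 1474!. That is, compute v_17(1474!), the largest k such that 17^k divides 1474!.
v_17(1474!) = 91

Legendre's formula: v_p(n!) = Σ_{k ≥ 1} ⌊n / p^k⌋. For p = 17, n = 1474, the terms are:
  ⌊1474/17^1⌋ = ⌊1474/17⌋ = 86
  ⌊1474/17^2⌋ = ⌊1474/289⌋ = 5
(the next term ⌊1474/17^3⌋ = 0, terminating the sum). Summing: v_17(1474!) = 86 + 5 = 91.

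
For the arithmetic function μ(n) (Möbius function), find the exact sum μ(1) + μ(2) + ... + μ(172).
Σ_{n ≤ 172} μ(n) = -2

Compute μ(n) for each 1 ≤ n ≤ 172: μ(1) = 1, μ(2) = -1, μ(3) = -1, μ(4) = 0, μ(5) = -1, μ(6) = 1, μ(7) = -1, μ(8) = 0, μ(9) = 0, μ(10) = 1, μ(11) = -1, μ(12) = 0, μ(13) = -1, μ(14) = 1, μ(15) = 1, μ(16) = 0, μ(17) = -1, μ(18) = 0, μ(19) = -1, μ(20) = 0, μ(21) = 1, μ(22) = 1, μ(23) = -1, μ(24) = 0, μ(25) = 0, μ(26) = 1, μ(27) = 0, μ(28) = 0, μ(29) = -1, μ(30) = -1, μ(31) = -1, μ(32) = 0, μ(33) = 1, μ(34) = 1, μ(35) = 1, μ(36) = 0, μ(37) = -1, μ(38) = 1, μ(39) = 1, μ(40) = 0, μ(41) = -1, μ(42) = -1, μ(43) = -1, μ(44) = 0, μ(45) = 0, μ(46) = 1, μ(47) = -1, μ(48) = 0, μ(49) = 0, μ(50) = 0, μ(51) = 1, μ(52) = 0, μ(53) = -1, μ(54) = 0, μ(55) = 1, μ(56) = 0, μ(57) = 1, μ(58) = 1, μ(59) = -1, μ(60) = 0, μ(61) = -1, μ(62) = 1, μ(63) = 0, μ(64) = 0, μ(65) = 1, μ(66) = -1, μ(67) = -1, μ(68) = 0, μ(69) = 1, μ(70) = -1, μ(71) = -1, μ(72) = 0, μ(73) = -1, μ(74) = 1, μ(75) = 0, μ(76) = 0, μ(77) = 1, μ(78) = -1, μ(79) = -1, μ(80) = 0, μ(81) = 0, μ(82) = 1, μ(83) = -1, μ(84) = 0, μ(85) = 1, μ(86) = 1, μ(87) = 1, μ(88) = 0, μ(89) = -1, μ(90) = 0, μ(91) = 1, μ(92) = 0, μ(93) = 1, μ(94) = 1, μ(95) = 1, μ(96) = 0, μ(97) = -1, μ(98) = 0, μ(99) = 0, μ(100) = 0, μ(101) = -1, μ(102) = -1, μ(103) = -1, μ(104) = 0, μ(105) = -1, μ(106) = 1, μ(107) = -1, μ(108) = 0, μ(109) = -1, μ(110) = -1, μ(111) = 1, μ(112) = 0, μ(113) = -1, μ(114) = -1, μ(115) = 1, μ(116) = 0, μ(117) = 0, μ(118) = 1, μ(119) = 1, μ(120) = 0, μ(121) = 0, μ(122) = 1, μ(123) = 1, μ(124) = 0, μ(125) = 0, μ(126) = 0, μ(127) = -1, μ(128) = 0, μ(129) = 1, μ(130) = -1, μ(131) = -1, μ(132) = 0, μ(133) = 1, μ(134) = 1, μ(135) = 0, μ(136) = 0, μ(137) = -1, μ(138) = -1, μ(139) = -1, μ(140) = 0, μ(141) = 1, μ(142) = 1, μ(143) = 1, μ(144) = 0, μ(145) = 1, μ(146) = 1, μ(147) = 0, μ(148) = 0, μ(149) = -1, μ(150) = 0, μ(151) = -1, μ(152) = 0, μ(153) = 0, μ(154) = -1, μ(155) = 1, μ(156) = 0, μ(157) = -1, μ(158) = 1, μ(159) = 1, μ(160) = 0, μ(161) = 1, μ(162) = 0, μ(163) = -1, μ(164) = 0, μ(165) = -1, μ(166) = 1, μ(167) = -1, μ(168) = 0, μ(169) = 0, μ(170) = -1, μ(171) = 0, μ(172) = 0. Summing all 172 values: -2. (Mertens function M(x) = Σ_{n ≤ x} μ(n); on average M(x) should be small (PNT ⟺ M(x) = o(x)).)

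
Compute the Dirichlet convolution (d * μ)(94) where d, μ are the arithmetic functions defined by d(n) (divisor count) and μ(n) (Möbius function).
(d * μ)(94) = 1

Divisors of 94: [1, 2, 47, 94]. For each d | 94:
  d = 1: d(1) · μ(94/1) = 1 · 1 = 1
  d = 2: d(2) · μ(94/2) = 2 · -1 = -2
  d = 47: d(47) · μ(94/47) = 2 · -1 = -2
  d = 94: d(94) · μ(94/94) = 4 · 1 = 4
Summing: (d * μ)(94) = 1 + -2 + -2 + 4 = 1.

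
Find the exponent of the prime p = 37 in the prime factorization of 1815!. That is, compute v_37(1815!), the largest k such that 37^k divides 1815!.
v_37(1815!) = 50

Legendre's formula: v_p(n!) = Σ_{k ≥ 1} ⌊n / p^k⌋. For p = 37, n = 1815, the terms are:
  ⌊1815/37^1⌋ = ⌊1815/37⌋ = 49
  ⌊1815/37^2⌋ = ⌊1815/1369⌋ = 1
(the next term ⌊1815/37^3⌋ = 0, terminating the sum). Summing: v_37(1815!) = 49 + 1 = 50.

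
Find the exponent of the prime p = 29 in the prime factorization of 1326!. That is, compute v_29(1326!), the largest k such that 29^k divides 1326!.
v_29(1326!) = 46

Legendre's formula: v_p(n!) = Σ_{k ≥ 1} ⌊n / p^k⌋. For p = 29, n = 1326, the terms are:
  ⌊1326/29^1⌋ = ⌊1326/29⌋ = 45
  ⌊1326/29^2⌋ = ⌊1326/841⌋ = 1
(the next term ⌊1326/29^3⌋ = 0, terminating the sum). Summing: v_29(1326!) = 45 + 1 = 46.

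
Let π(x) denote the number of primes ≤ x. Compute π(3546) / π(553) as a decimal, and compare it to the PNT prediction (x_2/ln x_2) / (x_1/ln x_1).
π(3546)/π(553) = 496/101 ≈ 4.9109;  PNT prediction ≈ 4.9545.

π(553) = 101 and π(3546) = 496, so π(3546)/π(553) ≈ 4.9109. The PNT-predicted ratio is (3546/ln(3546)) / (553/ln(553)) ≈ 4.9545. The two agree to within a few percent, as expected.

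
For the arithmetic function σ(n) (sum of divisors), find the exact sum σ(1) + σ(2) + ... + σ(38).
Σ_{n ≤ 38} σ(n) = 1196

Compute σ(n) for each 1 ≤ n ≤ 38: σ(1) = 1, σ(2) = 3, σ(3) = 4, σ(4) = 7, σ(5) = 6, σ(6) = 12, σ(7) = 8, σ(8) = 15, σ(9) = 13, σ(10) = 18, σ(11) = 12, σ(12) = 28, σ(13) = 14, σ(14) = 24, σ(15) = 24, σ(16) = 31, σ(17) = 18, σ(18) = 39, σ(19) = 20, σ(20) = 42, σ(21) = 32, σ(22) = 36, σ(23) = 24, σ(24) = 60, σ(25) = 31, σ(26) = 42, σ(27) = 40, σ(28) = 56, σ(29) = 30, σ(30) = 72, σ(31) = 32, σ(32) = 63, σ(33) = 48, σ(34) = 54, σ(35) = 48, σ(36) = 91, σ(37) = 38, σ(38) = 60. Summing all 38 values: 1196. (Average order: Σ_{n ≤ x} σ(n) ~ (π²/12) x². For x = 38, (π²/12)·38² ≈ 1187.64.)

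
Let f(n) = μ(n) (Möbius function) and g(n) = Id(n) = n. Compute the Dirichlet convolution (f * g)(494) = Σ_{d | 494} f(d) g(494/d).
(μ * Id)(494) = 216

Divisors of 494: [1, 2, 13, 19, 26, 38, 247, 494]. For each d | 494:
  d = 1: μ(1) · Id(494/1) = 1 · 494 = 494
  d = 2: μ(2) · Id(494/2) = -1 · 247 = -247
  d = 13: μ(13) · Id(494/13) = -1 · 38 = -38
  d = 19: μ(19) · Id(494/19) = -1 · 26 = -26
  d = 26: μ(26) · Id(494/26) = 1 · 19 = 19
  d = 38: μ(38) · Id(494/38) = 1 · 13 = 13
  d = 247: μ(247) · Id(494/247) = 1 · 2 = 2
  d = 494: μ(494) · Id(494/494) = -1 · 1 = -1
Summing: (μ * Id)(494) = 494 + -247 + -38 + -26 + 19 + 13 + 2 + -1 = 216.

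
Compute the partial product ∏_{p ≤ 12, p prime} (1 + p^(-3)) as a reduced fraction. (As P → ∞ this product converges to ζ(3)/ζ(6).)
∏ = 1374624/1164625

The primes p ≤ 12 are [2, 3, 5, 7, 11]. For each, (1 + 1/p^3) = (p^3 + 1)/p^3. Multiplying these fractions over p ∈ [2, 3, 5, 7, 11] gives 1374624/1164625. (In the limit P → ∞ this tends to ζ(3)/ζ(6).)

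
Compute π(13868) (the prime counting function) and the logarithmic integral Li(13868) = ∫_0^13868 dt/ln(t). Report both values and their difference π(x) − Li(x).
π(13868) = 1637;  Li(13868) ≈ 1658.43;  π(x) − Li(x) ≈ -21.43.

Direct count of primes ≤ 13868 gives π(13868) = 1637. Numerical evaluation of the logarithmic integral gives Li(13868) ≈ 1658.43. The difference π(x) − Li(x) ≈ -21.43 is typically negative for small/moderate x (Li(x) overestimates), though Littlewood's theorem shows this sign changes infinitely often.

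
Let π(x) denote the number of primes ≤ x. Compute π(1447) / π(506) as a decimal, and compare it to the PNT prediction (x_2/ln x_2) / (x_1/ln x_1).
π(1447)/π(506) = 229/96 ≈ 2.3854;  PNT prediction ≈ 2.4468.

π(506) = 96 and π(1447) = 229, so π(1447)/π(506) ≈ 2.3854. The PNT-predicted ratio is (1447/ln(1447)) / (506/ln(506)) ≈ 2.4468. The two agree to within a few percent, as expected.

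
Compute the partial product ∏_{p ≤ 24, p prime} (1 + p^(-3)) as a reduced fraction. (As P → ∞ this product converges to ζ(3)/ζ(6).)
∏ = 16117288424681472/13642976755448975

The primes p ≤ 24 are [2, 3, 5, 7, 11, 13, 17, 19, 23]. For each, (1 + 1/p^3) = (p^3 + 1)/p^3. Multiplying these fractions over p ∈ [2, 3, 5, 7, 11, 13, 17, 19, 23] gives 16117288424681472/13642976755448975. (In the limit P → ∞ this tends to ζ(3)/ζ(6).)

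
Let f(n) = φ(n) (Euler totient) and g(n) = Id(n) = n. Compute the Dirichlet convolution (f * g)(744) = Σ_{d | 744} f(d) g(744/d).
(φ * Id)(744) = 6100

Divisors of 744: [1, 2, 3, 4, 6, 8, 12, 24, 31, 62, 93, 124, 186, 248, 372, 744]. For each d | 744:
  d = 1: φ(1) · Id(744/1) = 1 · 744 = 744
  d = 2: φ(2) · Id(744/2) = 1 · 372 = 372
  d = 3: φ(3) · Id(744/3) = 2 · 248 = 496
  d = 4: φ(4) · Id(744/4) = 2 · 186 = 372
  d = 6: φ(6) · Id(744/6) = 2 · 124 = 248
  d = 8: φ(8) · Id(744/8) = 4 · 93 = 372
  d = 12: φ(12) · Id(744/12) = 4 · 62 = 248
  d = 24: φ(24) · Id(744/24) = 8 · 31 = 248
  d = 31: φ(31) · Id(744/31) = 30 · 24 = 720
  d = 62: φ(62) · Id(744/62) = 30 · 12 = 360
  d = 93: φ(93) · Id(744/93) = 60 · 8 = 480
  d = 124: φ(124) · Id(744/124) = 60 · 6 = 360
  d = 186: φ(186) · Id(744/186) = 60 · 4 = 240
  d = 248: φ(248) · Id(744/248) = 120 · 3 = 360
  d = 372: φ(372) · Id(744/372) = 120 · 2 = 240
  d = 744: φ(744) · Id(744/744) = 240 · 1 = 240
Summing: (φ * Id)(744) = 744 + 372 + 496 + 372 + 248 + 372 + 248 + 248 + 720 + 360 + 480 + 360 + 240 + 360 + 240 + 240 = 6100.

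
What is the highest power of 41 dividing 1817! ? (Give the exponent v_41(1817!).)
v_41(1817!) = 45

Legendre's formula: v_p(n!) = Σ_{k ≥ 1} ⌊n / p^k⌋. For p = 41, n = 1817, the terms are:
  ⌊1817/41^1⌋ = ⌊1817/41⌋ = 44
  ⌊1817/41^2⌋ = ⌊1817/1681⌋ = 1
(the next term ⌊1817/41^3⌋ = 0, terminating the sum). Summing: v_41(1817!) = 44 + 1 = 45.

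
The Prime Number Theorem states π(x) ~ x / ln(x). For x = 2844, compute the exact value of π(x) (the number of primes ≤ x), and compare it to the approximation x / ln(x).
π(2844) = 413;  x/ln(x) ≈ 357.60;  relative error ≈ 13.41%.

Directly count primes up to 2844: π(2844) = 413. The PNT approximation gives 2844/ln(2844) ≈ 2844/7.95297 ≈ 357.60. Relative error (π(x) − x/ln(x)) / π(x) ≈ 13.41%; the approximation is known to undercount slightly (Li(x) is a better estimate).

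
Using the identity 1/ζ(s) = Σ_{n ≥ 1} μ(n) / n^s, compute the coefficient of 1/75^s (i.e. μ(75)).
μ(75) = 0

Factor n = 75 = 3 · 5^2. μ(n) = 0 if any exponent ≥ 2 (not squarefree); otherwise μ(n) = (−1)^{ω(n)} where ω(n) is the number of distinct prime factors. Applying: μ(75) = 0.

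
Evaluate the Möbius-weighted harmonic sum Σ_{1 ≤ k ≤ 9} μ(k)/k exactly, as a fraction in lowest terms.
Σ μ(k)/k = -1/105

Values of μ(k) for 1 ≤ k ≤ 9: μ(1) = 1, μ(2) = -1, μ(3) = -1, μ(5) = -1, μ(6) = 1, μ(7) = -1, with μ = 0 on non-squarefree integers. Summing μ(k)/k for k where μ(k) ≠ 0 gives -1/105 ≈ -0.0095. (PNT ⟺ this sum → 0 as n → ∞.)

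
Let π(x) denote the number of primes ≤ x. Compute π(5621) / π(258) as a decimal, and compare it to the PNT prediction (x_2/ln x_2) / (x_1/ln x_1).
π(5621)/π(258) = 738/55 ≈ 13.4182;  PNT prediction ≈ 14.0118.

π(258) = 55 and π(5621) = 738, so π(5621)/π(258) ≈ 13.4182. The PNT-predicted ratio is (5621/ln(5621)) / (258/ln(258)) ≈ 14.0118. The two agree to within a few percent, as expected.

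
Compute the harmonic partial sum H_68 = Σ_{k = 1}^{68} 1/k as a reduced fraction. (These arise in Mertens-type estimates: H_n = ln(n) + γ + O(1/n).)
H_68 = 14094018321907827923954201611/2933773379069966367528193600

Direct summation: H_68 = 1 + 1/2 + ... + 1/68. The least common denominator is lcm(1, ..., 68) = 79211881234889091923261227200; over this denominator the numerator is 79211881234889091923261227200 + 39605940617444545961630613600 + 26403960411629697307753742400 + 19802970308722272980815306800 + 15842376246977818384652245440 + 13201980205814848653876871200 + 11315983033555584560465889600 + 9901485154361136490407653400 + 8801320137209899102584580800 + 7921188123488909192326122720 + 7201080112262644720296475200 + 6600990102907424326938435600 + 6093221633453007071020094400 + 5657991516777792280232944800 + 5280792082325939461550748480 + 4950742577180568245203826700 + 4659522425581711289603601600 + 4400660068604949551292290400 + 4169046380783636417013748800 + 3960594061744454596163061360 + 3771994344518528186821963200 + 3600540056131322360148237600 + 3443994836299525735793966400 + 3300495051453712163469217800 + 3168475249395563676930449088 + 3046610816726503535510047200 + 2933773379069966367528193600 + 2828995758388896140116472400 + 2731444180513416962871076800 + 2640396041162969730775374240 + 2555221975319002965266491200 + 2475371288590284122601913350 + 2400360037420881573432158400 + 2329761212790855644801800800 + 2263196606711116912093177920 + 2200330034302474775646145200 + 2140861654997002484412465600 + 2084523190391818208506874400 + 2031073877817669023673364800 + 1980297030872227298081530680 + 1931997103289977851786859200 + 1885997172259264093410981600 + 1842136772904397486587470400 + 1800270028065661180074118800 + 1760264027441979820516916160 + 1721997418149762867896983200 + 1685359175210406211133217600 + 1650247525726856081734608900 + 1616569004793654937209412800 + 1584237624697781838465224544 + 1553174141860570429867867200 + 1523305408363251767755023600 + 1494563796884699847608702400 + 1466886689534983183764096800 + 1440216022452528944059295040 + 1414497879194448070058236200 + 1389682126927878805671249600 + 1365722090256708481435538400 + 1342574258218459185140020800 + 1320198020581484865387687120 + 1298555430080149047922315200 + 1277610987659501482633245600 + 1257331448172842728940654400 + 1237685644295142061300956675 + 1218644326690601414204018880 + 1200180018710440786716079200 + 1182266884102822267511361600 + 1164880606395427822400900400 = 380538494691511353946763443497, so H_68 = 380538494691511353946763443497/79211881234889091923261227200; reducing by gcd(380538494691511353946763443497, 79211881234889091923261227200) = 27 gives 14094018321907827923954201611/2933773379069966367528193600 ≈ 4.80406. (The PNT-adjacent estimate ln(68) + γ ≈ 4.79672 matches within O(1/n).)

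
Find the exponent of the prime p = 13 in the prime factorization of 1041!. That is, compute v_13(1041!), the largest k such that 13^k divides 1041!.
v_13(1041!) = 86

Legendre's formula: v_p(n!) = Σ_{k ≥ 1} ⌊n / p^k⌋. For p = 13, n = 1041, the terms are:
  ⌊1041/13^1⌋ = ⌊1041/13⌋ = 80
  ⌊1041/13^2⌋ = ⌊1041/169⌋ = 6
(the next term ⌊1041/13^3⌋ = 0, terminating the sum). Summing: v_13(1041!) = 80 + 6 = 86.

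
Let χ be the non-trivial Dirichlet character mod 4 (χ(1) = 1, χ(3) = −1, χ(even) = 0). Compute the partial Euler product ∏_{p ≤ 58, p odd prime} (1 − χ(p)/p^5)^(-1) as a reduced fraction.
∏ = 241552412610573346540717288090615330738043013683948985221451329316738054554305/242484077809603940117660402752750309983134701869309180441833184178683110227968

The odd primes p ≤ 58 are [3, 5, 7, 11, 13, 17, 19, 23, 29, 31, 37, 41, 43, 47, 53]. For each, χ(p) = 1 if p ≡ 1 mod 4, χ(p) = −1 if p ≡ 3 mod 4. Taking (1 − χ(p)/p^5)^(-1) = p^5/(p^5 − χ(p)): (1 − (-1)/3^5)^(-1) · (1 − (1)/5^5)^(-1) · (1 − (-1)/7^5)^(-1) · (1 − (-1)/11^5)^(-1) · (1 − (1)/13^5)^(-1) · (1 − (1)/17^5)^(-1) · (1 − (-1)/19^5)^(-1) · (1 − (-1)/23^5)^(-1) · (1 − (1)/29^5)^(-1) · (1 − (-1)/31^5)^(-1) · (1 − (1)/37^5)^(-1) · (1 − (1)/41^5)^(-1) · (1 − (-1)/43^5)^(-1) · (1 − (-1)/47^5)^(-1) · (1 − (1)/53^5)^(-1) = 241552412610573346540717288090615330738043013683948985221451329316738054554305/242484077809603940117660402752750309983134701869309180441833184178683110227968.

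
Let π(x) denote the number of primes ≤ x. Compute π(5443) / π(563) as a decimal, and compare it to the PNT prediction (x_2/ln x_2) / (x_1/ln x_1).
π(5443)/π(563) = 720/103 ≈ 6.9903;  PNT prediction ≈ 7.1179.

π(563) = 103 and π(5443) = 720, so π(5443)/π(563) ≈ 6.9903. The PNT-predicted ratio is (5443/ln(5443)) / (563/ln(563)) ≈ 7.1179. The two agree to within a few percent, as expected.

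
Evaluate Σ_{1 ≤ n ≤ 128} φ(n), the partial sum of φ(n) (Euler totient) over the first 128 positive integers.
Σ_{n ≤ 128} φ(n) = 5022

Compute φ(n) for each 1 ≤ n ≤ 128: φ(1) = 1, φ(2) = 1, φ(3) = 2, φ(4) = 2, φ(5) = 4, φ(6) = 2, φ(7) = 6, φ(8) = 4, φ(9) = 6, φ(10) = 4, φ(11) = 10, φ(12) = 4, φ(13) = 12, φ(14) = 6, φ(15) = 8, φ(16) = 8, φ(17) = 16, φ(18) = 6, φ(19) = 18, φ(20) = 8, φ(21) = 12, φ(22) = 10, φ(23) = 22, φ(24) = 8, φ(25) = 20, φ(26) = 12, φ(27) = 18, φ(28) = 12, φ(29) = 28, φ(30) = 8, φ(31) = 30, φ(32) = 16, φ(33) = 20, φ(34) = 16, φ(35) = 24, φ(36) = 12, φ(37) = 36, φ(38) = 18, φ(39) = 24, φ(40) = 16, φ(41) = 40, φ(42) = 12, φ(43) = 42, φ(44) = 20, φ(45) = 24, φ(46) = 22, φ(47) = 46, φ(48) = 16, φ(49) = 42, φ(50) = 20, φ(51) = 32, φ(52) = 24, φ(53) = 52, φ(54) = 18, φ(55) = 40, φ(56) = 24, φ(57) = 36, φ(58) = 28, φ(59) = 58, φ(60) = 16, φ(61) = 60, φ(62) = 30, φ(63) = 36, φ(64) = 32, φ(65) = 48, φ(66) = 20, φ(67) = 66, φ(68) = 32, φ(69) = 44, φ(70) = 24, φ(71) = 70, φ(72) = 24, φ(73) = 72, φ(74) = 36, φ(75) = 40, φ(76) = 36, φ(77) = 60, φ(78) = 24, φ(79) = 78, φ(80) = 32, φ(81) = 54, φ(82) = 40, φ(83) = 82, φ(84) = 24, φ(85) = 64, φ(86) = 42, φ(87) = 56, φ(88) = 40, φ(89) = 88, φ(90) = 24, φ(91) = 72, φ(92) = 44, φ(93) = 60, φ(94) = 46, φ(95) = 72, φ(96) = 32, φ(97) = 96, φ(98) = 42, φ(99) = 60, φ(100) = 40, φ(101) = 100, φ(102) = 32, φ(103) = 102, φ(104) = 48, φ(105) = 48, φ(106) = 52, φ(107) = 106, φ(108) = 36, φ(109) = 108, φ(110) = 40, φ(111) = 72, φ(112) = 48, φ(113) = 112, φ(114) = 36, φ(115) = 88, φ(116) = 56, φ(117) = 72, φ(118) = 58, φ(119) = 96, φ(120) = 32, φ(121) = 110, φ(122) = 60, φ(123) = 80, φ(124) = 60, φ(125) = 100, φ(126) = 36, φ(127) = 126, φ(128) = 64. Summing all 128 values: 5022. (Average order: Σ_{n ≤ x} φ(n) ~ (3/π²) x². For x = 128, (3/π²)·128² ≈ 4980.14.)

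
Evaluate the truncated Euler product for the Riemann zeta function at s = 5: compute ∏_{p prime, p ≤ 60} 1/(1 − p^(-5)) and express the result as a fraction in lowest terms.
∏ = 9783623293724966042755527767857913576946767245571173033197003580720982191908567341/9435202489615342986287959538462812822601440308319131731232692023968655443618693120

The primes p ≤ 60 are [2, 3, 5, 7, 11, 13, 17, 19, 23, 29, 31, 37, 41, 43, 47, 53, 59]. For each prime, (1 − 1/p^5)^(-1) = p^5 / (p^5 − 1). The product is (1 − 1/2^5)^(-1), (1 − 1/3^5)^(-1), (1 − 1/5^5)^(-1), (1 − 1/7^5)^(-1), (1 − 1/11^5)^(-1), (1 − 1/13^5)^(-1), (1 − 1/17^5)^(-1), (1 − 1/19^5)^(-1), (1 − 1/23^5)^(-1), (1 − 1/29^5)^(-1), (1 − 1/31^5)^(-1), (1 − 1/37^5)^(-1), (1 − 1/41^5)^(-1), (1 − 1/43^5)^(-1), (1 − 1/47^5)^(-1), (1 − 1/53^5)^(-1), (1 − 1/59^5)^(-1) = ∏ p^5 / (p^5 − 1) = 9783623293724966042755527767857913576946767245571173033197003580720982191908567341/9435202489615342986287959538462812822601440308319131731232692023968655443618693120.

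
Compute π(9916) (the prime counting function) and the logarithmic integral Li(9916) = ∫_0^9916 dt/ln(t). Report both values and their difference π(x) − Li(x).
π(9916) = 1222;  Li(9916) ≈ 1237.01;  π(x) − Li(x) ≈ -15.01.

Direct count of primes ≤ 9916 gives π(9916) = 1222. Numerical evaluation of the logarithmic integral gives Li(9916) ≈ 1237.01. The difference π(x) − Li(x) ≈ -15.01 is typically negative for small/moderate x (Li(x) overestimates), though Littlewood's theorem shows this sign changes infinitely often.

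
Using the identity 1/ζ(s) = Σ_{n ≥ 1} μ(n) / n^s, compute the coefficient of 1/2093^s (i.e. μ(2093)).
μ(2093) = -1

Factor n = 2093 = 7 · 13 · 23. μ(n) = 0 if any exponent ≥ 2 (not squarefree); otherwise μ(n) = (−1)^{ω(n)} where ω(n) is the number of distinct prime factors. Applying: μ(2093) = -1.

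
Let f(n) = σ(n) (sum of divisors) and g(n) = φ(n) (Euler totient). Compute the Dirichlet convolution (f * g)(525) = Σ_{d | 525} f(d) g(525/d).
(σ * φ)(525) = 6300

Divisors of 525: [1, 3, 5, 7, 15, 21, 25, 35, 75, 105, 175, 525]. For each d | 525:
  d = 1: σ(1) · φ(525/1) = 1 · 240 = 240
  d = 3: σ(3) · φ(525/3) = 4 · 120 = 480
  d = 5: σ(5) · φ(525/5) = 6 · 48 = 288
  d = 7: σ(7) · φ(525/7) = 8 · 40 = 320
  d = 15: σ(15) · φ(525/15) = 24 · 24 = 576
  d = 21: σ(21) · φ(525/21) = 32 · 20 = 640
  d = 25: σ(25) · φ(525/25) = 31 · 12 = 372
  d = 35: σ(35) · φ(525/35) = 48 · 8 = 384
  d = 75: σ(75) · φ(525/75) = 124 · 6 = 744
  d = 105: σ(105) · φ(525/105) = 192 · 4 = 768
  d = 175: σ(175) · φ(525/175) = 248 · 2 = 496
  d = 525: σ(525) · φ(525/525) = 992 · 1 = 992
Summing: (σ * φ)(525) = 240 + 480 + 288 + 320 + 576 + 640 + 372 + 384 + 744 + 768 + 496 + 992 = 6300.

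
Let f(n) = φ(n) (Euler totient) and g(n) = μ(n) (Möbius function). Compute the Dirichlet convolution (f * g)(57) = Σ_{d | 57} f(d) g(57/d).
(φ * μ)(57) = 17

Divisors of 57: [1, 3, 19, 57]. For each d | 57:
  d = 1: φ(1) · μ(57/1) = 1 · 1 = 1
  d = 3: φ(3) · μ(57/3) = 2 · -1 = -2
  d = 19: φ(19) · μ(57/19) = 18 · -1 = -18
  d = 57: φ(57) · μ(57/57) = 36 · 1 = 36
Summing: (φ * μ)(57) = 1 + -2 + -18 + 36 = 17.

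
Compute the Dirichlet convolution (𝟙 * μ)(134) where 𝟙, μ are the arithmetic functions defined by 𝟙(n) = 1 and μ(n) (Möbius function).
(𝟙 * μ)(134) = 0

Divisors of 134: [1, 2, 67, 134]. For each d | 134:
  d = 1: 𝟙(1) · μ(134/1) = 1 · 1 = 1
  d = 2: 𝟙(2) · μ(134/2) = 1 · -1 = -1
  d = 67: 𝟙(67) · μ(134/67) = 1 · -1 = -1
  d = 134: 𝟙(134) · μ(134/134) = 1 · 1 = 1
Summing: (𝟙 * μ)(134) = 1 + -1 + -1 + 1 = 0.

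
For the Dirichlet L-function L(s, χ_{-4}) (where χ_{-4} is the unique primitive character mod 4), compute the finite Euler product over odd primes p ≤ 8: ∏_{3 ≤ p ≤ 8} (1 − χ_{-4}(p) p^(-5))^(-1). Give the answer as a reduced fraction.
∏ = 12762815625/12811998848

The odd primes p ≤ 8 are [3, 5, 7]. For each, χ(p) = 1 if p ≡ 1 mod 4, χ(p) = −1 if p ≡ 3 mod 4. Taking (1 − χ(p)/p^5)^(-1) = p^5/(p^5 − χ(p)): (1 − (-1)/3^5)^(-1) · (1 − (1)/5^5)^(-1) · (1 − (-1)/7^5)^(-1) = 12762815625/12811998848.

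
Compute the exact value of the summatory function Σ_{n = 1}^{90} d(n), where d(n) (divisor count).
Σ_{n ≤ 90} d(n) = 425

Compute d(n) for each 1 ≤ n ≤ 90: d(1) = 1, d(2) = 2, d(3) = 2, d(4) = 3, d(5) = 2, d(6) = 4, d(7) = 2, d(8) = 4, d(9) = 3, d(10) = 4, d(11) = 2, d(12) = 6, d(13) = 2, d(14) = 4, d(15) = 4, d(16) = 5, d(17) = 2, d(18) = 6, d(19) = 2, d(20) = 6, d(21) = 4, d(22) = 4, d(23) = 2, d(24) = 8, d(25) = 3, d(26) = 4, d(27) = 4, d(28) = 6, d(29) = 2, d(30) = 8, d(31) = 2, d(32) = 6, d(33) = 4, d(34) = 4, d(35) = 4, d(36) = 9, d(37) = 2, d(38) = 4, d(39) = 4, d(40) = 8, d(41) = 2, d(42) = 8, d(43) = 2, d(44) = 6, d(45) = 6, d(46) = 4, d(47) = 2, d(48) = 10, d(49) = 3, d(50) = 6, d(51) = 4, d(52) = 6, d(53) = 2, d(54) = 8, d(55) = 4, d(56) = 8, d(57) = 4, d(58) = 4, d(59) = 2, d(60) = 12, d(61) = 2, d(62) = 4, d(63) = 6, d(64) = 7, d(65) = 4, d(66) = 8, d(67) = 2, d(68) = 6, d(69) = 4, d(70) = 8, d(71) = 2, d(72) = 12, d(73) = 2, d(74) = 4, d(75) = 6, d(76) = 6, d(77) = 4, d(78) = 8, d(79) = 2, d(80) = 10, d(81) = 5, d(82) = 4, d(83) = 2, d(84) = 12, d(85) = 4, d(86) = 4, d(87) = 4, d(88) = 8, d(89) = 2, d(90) = 12. Summing all 90 values: 425. (Dirichlet's divisor formula: Σ_{n ≤ x} d(n) = x ln(x) + (2γ − 1) x + O(√x). For x = 90, the asymptotic estimate is ≈ 418.88.)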